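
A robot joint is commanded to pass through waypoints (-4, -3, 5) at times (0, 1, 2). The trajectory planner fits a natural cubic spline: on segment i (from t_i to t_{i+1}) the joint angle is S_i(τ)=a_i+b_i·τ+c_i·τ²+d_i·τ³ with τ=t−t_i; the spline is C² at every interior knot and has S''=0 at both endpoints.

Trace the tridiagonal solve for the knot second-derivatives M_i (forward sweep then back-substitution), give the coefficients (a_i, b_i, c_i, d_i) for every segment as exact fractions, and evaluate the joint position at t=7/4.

Δ: Δ0=1, Δ1=8
row 1: diag=4, rhs=42; c'=1/4, d'=21/2
back: M1=21/2
M: M0=0, M1=21/2, M2=0
seg 0: a=-4, c=M0/2=0, d=(M1−M0)/(6·1)=7/4, b=Δ0−h0·(2M0+M1)/6=-3/4
seg 1: a=-3, c=M1/2=21/4, d=(M2−M1)/(6·1)=-7/4, b=Δ1−h1·(2M1+M2)/6=9/2
t_q=7/4 → seg 1, τ=3/4; S=-3+9/2·τ+21/4·τ²+-7/4·τ³=663/256

  seg 0: a=-4 b=-3/4 c=0 d=7/4
  seg 1: a=-3 b=9/2 c=21/4 d=-7/4
S(7/4) = 663/256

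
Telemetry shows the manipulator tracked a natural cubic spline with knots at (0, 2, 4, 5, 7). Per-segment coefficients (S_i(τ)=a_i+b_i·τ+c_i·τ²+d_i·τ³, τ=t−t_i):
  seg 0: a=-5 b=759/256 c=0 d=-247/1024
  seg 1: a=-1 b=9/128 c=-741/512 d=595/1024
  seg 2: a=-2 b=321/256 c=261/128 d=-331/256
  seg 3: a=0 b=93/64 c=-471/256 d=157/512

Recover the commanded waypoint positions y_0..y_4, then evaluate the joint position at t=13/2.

y_0=-5 y_1=-1 y_2=-2 y_3=0 y_4=-2
S(13/2) = -3789/4096

y_0 = S_0(0) = a_0 = -5
y_1 = S_1(0) = a_1 = -1
y_2 = S_2(0) = a_2 = -2
y_3 = S_3(0) = a_3 = 0
y_4 = S_3(2) = -2
t_q=13/2 is in segment 3 (τ=3/2); S_3(τ)=-3789/4096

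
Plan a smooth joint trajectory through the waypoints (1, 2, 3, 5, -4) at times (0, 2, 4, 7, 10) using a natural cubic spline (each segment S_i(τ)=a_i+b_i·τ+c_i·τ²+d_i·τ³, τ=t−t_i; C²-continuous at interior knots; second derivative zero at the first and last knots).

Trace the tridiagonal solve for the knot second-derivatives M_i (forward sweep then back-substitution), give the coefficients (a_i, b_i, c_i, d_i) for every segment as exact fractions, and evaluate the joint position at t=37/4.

Δ: Δ0=1/2, Δ1=1/2, Δ2=2/3, Δ3=-3
row 1: diag=8, rhs=0; c'=1/4, d'=0
row 2: denom=10−2·1/4=19/2; d'=(1−2·0)/(19/2)=2/19
row 3: denom=12−3·6/19=210/19; d'=(-22−3·2/19)/(210/19)=-212/105
back: M3=-212/105
back: M2=2/19−6/19·-212/105=26/35
back: M1=0−1/4·26/35=-13/70
M: M0=0, M1=-13/70, M2=26/35, M3=-212/105, M4=0
seg 0: a=1, c=M0/2=0, d=(M1−M0)/(6·2)=-13/840, b=Δ0−h0·(2M0+M1)/6=59/105
seg 1: a=2, c=M1/2=-13/140, d=(M2−M1)/(6·2)=13/168, b=Δ1−h1·(2M1+M2)/6=79/210
seg 2: a=3, c=M2/2=13/35, d=(M3−M2)/(6·3)=-29/189, b=Δ2−h2·(2M2+M3)/6=14/15
seg 3: a=5, c=M3/2=-106/105, d=(M4−M3)/(6·3)=106/945, b=Δ3−h3·(2M3+M4)/6=-103/105
t_q=37/4 → seg 3, τ=9/4; S=5+-103/105·τ+-106/105·τ²+106/945·τ³=-233/224

  seg 0: a=1 b=59/105 c=0 d=-13/840
  seg 1: a=2 b=79/210 c=-13/140 d=13/168
  seg 2: a=3 b=14/15 c=13/35 d=-29/189
  seg 3: a=5 b=-103/105 c=-106/105 d=106/945
S(37/4) = -233/224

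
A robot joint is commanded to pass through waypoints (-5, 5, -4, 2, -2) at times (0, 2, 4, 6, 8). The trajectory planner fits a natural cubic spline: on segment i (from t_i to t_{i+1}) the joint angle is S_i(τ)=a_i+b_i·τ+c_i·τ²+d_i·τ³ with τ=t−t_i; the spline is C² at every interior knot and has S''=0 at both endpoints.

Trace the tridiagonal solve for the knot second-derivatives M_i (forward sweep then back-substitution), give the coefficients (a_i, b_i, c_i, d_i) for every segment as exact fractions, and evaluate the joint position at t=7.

Δ: Δ0=5, Δ1=-9/2, Δ2=3, Δ3=-2
row 1: diag=8, rhs=-57; c'=1/4, d'=-57/8
row 2: denom=8−2·1/4=15/2; d'=(45−2·-57/8)/(15/2)=79/10
row 3: denom=8−2·4/15=112/15; d'=(-30−2·79/10)/(112/15)=-687/112
back: M3=-687/112
back: M2=79/10−4/15·-687/112=267/28
back: M1=-57/8−1/4·267/28=-1065/112
M: M0=0, M1=-1065/112, M2=267/28, M3=-687/112, M4=0
seg 0: a=-5, c=M0/2=0, d=(M1−M0)/(6·2)=-355/448, b=Δ0−h0·(2M0+M1)/6=915/112
seg 1: a=5, c=M1/2=-1065/224, d=(M2−M1)/(6·2)=711/448, b=Δ1−h1·(2M1+M2)/6=-75/56
seg 2: a=-4, c=M2/2=267/56, d=(M3−M2)/(6·2)=-585/448, b=Δ2−h2·(2M2+M3)/6=-21/16
seg 3: a=2, c=M3/2=-687/224, d=(M4−M3)/(6·2)=229/448, b=Δ3−h3·(2M3+M4)/6=117/56
t_q=7 → seg 3, τ=1; S=2+117/56·τ+-687/224·τ²+229/448·τ³=687/448

  seg 0: a=-5 b=915/112 c=0 d=-355/448
  seg 1: a=5 b=-75/56 c=-1065/224 d=711/448
  seg 2: a=-4 b=-21/16 c=267/56 d=-585/448
  seg 3: a=2 b=117/56 c=-687/224 d=229/448
S(7) = 687/448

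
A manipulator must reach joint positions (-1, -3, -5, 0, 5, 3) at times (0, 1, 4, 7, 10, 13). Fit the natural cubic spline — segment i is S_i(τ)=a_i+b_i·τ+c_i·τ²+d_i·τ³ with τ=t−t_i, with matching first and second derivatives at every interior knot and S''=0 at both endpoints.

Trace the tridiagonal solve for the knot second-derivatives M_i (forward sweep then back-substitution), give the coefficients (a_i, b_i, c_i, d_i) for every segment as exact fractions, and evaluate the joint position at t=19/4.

Δ: Δ0=-2, Δ1=-2/3, Δ2=5/3, Δ3=5/3, Δ4=-2/3
row 1: diag=8, rhs=8; c'=3/8, d'=1
row 2: denom=12−3·3/8=87/8; d'=(14−3·1)/(87/8)=88/87
row 3: denom=12−3·8/29=324/29; d'=(0−3·88/87)/(324/29)=-22/81
row 4: denom=12−3·29/108=403/36; d'=(-14−3·-22/81)/(403/36)=-1424/1209
back: M4=-1424/1209
back: M3=-22/81−29/108·-1424/1209=18/403
back: M2=88/87−8/29·18/403=1208/1209
back: M1=1−3/8·1208/1209=252/403
M: M0=0, M1=252/403, M2=1208/1209, M3=18/403, M4=-1424/1209, M5=0
seg 0: a=-1, c=M0/2=0, d=(M1−M0)/(6·1)=42/403, b=Δ0−h0·(2M0+M1)/6=-848/403
seg 1: a=-3, c=M1/2=126/403, d=(M2−M1)/(6·3)=226/10881, b=Δ1−h1·(2M1+M2)/6=-722/403
seg 2: a=-5, c=M2/2=604/1209, d=(M3−M2)/(6·3)=-577/10881, b=Δ2−h2·(2M2+M3)/6=20/31
seg 3: a=0, c=M3/2=9/403, d=(M4−M3)/(6·3)=-739/10881, b=Δ3−h3·(2M3+M4)/6=891/403
seg 4: a=5, c=M4/2=-712/1209, d=(M5−M4)/(6·3)=712/10881, b=Δ4−h4·(2M4+M5)/6=206/403
t_q=19/4 → seg 2, τ=3/4; S=-5+20/31·τ+604/1209·τ²+-577/10881·τ³=-109809/25792

  seg 0: a=-1 b=-848/403 c=0 d=42/403
  seg 1: a=-3 b=-722/403 c=126/403 d=226/10881
  seg 2: a=-5 b=20/31 c=604/1209 d=-577/10881
  seg 3: a=0 b=891/403 c=9/403 d=-739/10881
  seg 4: a=5 b=206/403 c=-712/1209 d=712/10881
S(19/4) = -109809/25792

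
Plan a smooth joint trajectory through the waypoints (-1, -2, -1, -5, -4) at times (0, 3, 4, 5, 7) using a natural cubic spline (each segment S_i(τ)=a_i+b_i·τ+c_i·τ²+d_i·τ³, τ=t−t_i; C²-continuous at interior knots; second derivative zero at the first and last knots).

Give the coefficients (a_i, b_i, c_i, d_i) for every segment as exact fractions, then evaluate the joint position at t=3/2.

  seg 0: a=-1 b=-1529/1068 c=0 d=391/3204
  seg 1: a=-2 b=995/534 c=391/356 d=-2095/1068
  seg 2: a=-1 b=-1949/1068 c=-426/89 d=2789/1068
  seg 3: a=-5 b=-1903/534 c=1085/356 d=-1085/2136
S(3/2) = -7791/2848

Δ: Δ0=-1/3, Δ1=1, Δ2=-4, Δ3=1/2
row 1: diag=8, rhs=8; c'=1/8, d'=1
row 2: denom=4−1·1/8=31/8; d'=(-30−1·1)/(31/8)=-8
row 3: denom=6−1·8/31=178/31; d'=(27−1·-8)/(178/31)=1085/178
back: M3=1085/178
back: M2=-8−8/31·1085/178=-852/89
back: M1=1−1/8·-852/89=391/178
M: M0=0, M1=391/178, M2=-852/89, M3=1085/178, M4=0
seg 0: a=-1, c=M0/2=0, d=(M1−M0)/(6·3)=391/3204, b=Δ0−h0·(2M0+M1)/6=-1529/1068
seg 1: a=-2, c=M1/2=391/356, d=(M2−M1)/(6·1)=-2095/1068, b=Δ1−h1·(2M1+M2)/6=995/534
seg 2: a=-1, c=M2/2=-426/89, d=(M3−M2)/(6·1)=2789/1068, b=Δ2−h2·(2M2+M3)/6=-1949/1068
seg 3: a=-5, c=M3/2=1085/356, d=(M4−M3)/(6·2)=-1085/2136, b=Δ3−h3·(2M3+M4)/6=-1903/534
t_q=3/2 → seg 0, τ=3/2; S=-1+-1529/1068·τ+0·τ²+391/3204·τ³=-7791/2848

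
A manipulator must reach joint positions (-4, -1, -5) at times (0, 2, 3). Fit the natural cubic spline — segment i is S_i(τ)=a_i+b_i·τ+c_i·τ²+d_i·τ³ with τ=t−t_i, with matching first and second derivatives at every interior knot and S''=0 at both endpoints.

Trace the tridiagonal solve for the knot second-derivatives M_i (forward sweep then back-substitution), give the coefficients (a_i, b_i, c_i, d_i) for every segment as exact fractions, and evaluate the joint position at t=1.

  seg 0: a=-4 b=10/3 c=0 d=-11/24
  seg 1: a=-1 b=-13/6 c=-11/4 d=11/12
S(1) = -9/8

Δ: Δ0=3/2, Δ1=-4
row 1: diag=6, rhs=-33; c'=1/6, d'=-11/2
back: M1=-11/2
M: M0=0, M1=-11/2, M2=0
seg 0: a=-4, c=M0/2=0, d=(M1−M0)/(6·2)=-11/24, b=Δ0−h0·(2M0+M1)/6=10/3
seg 1: a=-1, c=M1/2=-11/4, d=(M2−M1)/(6·1)=11/12, b=Δ1−h1·(2M1+M2)/6=-13/6
t_q=1 → seg 0, τ=1; S=-4+10/3·τ+0·τ²+-11/24·τ³=-9/8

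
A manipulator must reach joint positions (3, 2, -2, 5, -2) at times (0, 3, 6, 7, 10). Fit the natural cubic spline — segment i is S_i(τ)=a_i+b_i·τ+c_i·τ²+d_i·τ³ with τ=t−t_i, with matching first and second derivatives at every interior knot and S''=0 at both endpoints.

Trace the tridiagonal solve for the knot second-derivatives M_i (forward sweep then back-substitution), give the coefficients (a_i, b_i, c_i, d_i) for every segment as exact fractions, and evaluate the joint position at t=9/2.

  seg 0: a=3 b=215/228 c=0 d=-97/684
  seg 1: a=2 b=-329/114 c=-97/76 d=409/684
  seg 2: a=-2 b=1277/228 c=78/19 d=-617/228
  seg 3: a=5 b=649/114 c=-305/76 d=305/684
S(9/2) = -1935/608

Δ: Δ0=-1/3, Δ1=-4/3, Δ2=7, Δ3=-7/3
row 1: diag=12, rhs=-6; c'=1/4, d'=-1/2
row 2: denom=8−3·1/4=29/4; d'=(50−3·-1/2)/(29/4)=206/29
row 3: denom=8−1·4/29=228/29; d'=(-56−1·206/29)/(228/29)=-305/38
back: M3=-305/38
back: M2=206/29−4/29·-305/38=156/19
back: M1=-1/2−1/4·156/19=-97/38
M: M0=0, M1=-97/38, M2=156/19, M3=-305/38, M4=0
seg 0: a=3, c=M0/2=0, d=(M1−M0)/(6·3)=-97/684, b=Δ0−h0·(2M0+M1)/6=215/228
seg 1: a=2, c=M1/2=-97/76, d=(M2−M1)/(6·3)=409/684, b=Δ1−h1·(2M1+M2)/6=-329/114
seg 2: a=-2, c=M2/2=78/19, d=(M3−M2)/(6·1)=-617/228, b=Δ2−h2·(2M2+M3)/6=1277/228
seg 3: a=5, c=M3/2=-305/76, d=(M4−M3)/(6·3)=305/684, b=Δ3−h3·(2M3+M4)/6=649/114
t_q=9/2 → seg 1, τ=3/2; S=2+-329/114·τ+-97/76·τ²+409/684·τ³=-1935/608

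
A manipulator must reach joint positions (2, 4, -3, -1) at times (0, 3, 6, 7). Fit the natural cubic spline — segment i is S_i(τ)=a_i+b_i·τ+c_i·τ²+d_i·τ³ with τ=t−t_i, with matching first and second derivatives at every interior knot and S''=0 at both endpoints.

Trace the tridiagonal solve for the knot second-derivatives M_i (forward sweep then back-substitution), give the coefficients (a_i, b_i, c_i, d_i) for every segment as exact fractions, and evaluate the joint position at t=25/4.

Δ: Δ0=2/3, Δ1=-7/3, Δ2=2
row 1: diag=12, rhs=-18; c'=1/4, d'=-3/2
row 2: denom=8−3·1/4=29/4; d'=(26−3·-3/2)/(29/4)=122/29
back: M2=122/29
back: M1=-3/2−1/4·122/29=-74/29
M: M0=0, M1=-74/29, M2=122/29, M3=0
seg 0: a=2, c=M0/2=0, d=(M1−M0)/(6·3)=-37/261, b=Δ0−h0·(2M0+M1)/6=169/87
seg 1: a=4, c=M1/2=-37/29, d=(M2−M1)/(6·3)=98/261, b=Δ1−h1·(2M1+M2)/6=-164/87
seg 2: a=-3, c=M2/2=61/29, d=(M3−M2)/(6·1)=-61/87, b=Δ2−h2·(2M2+M3)/6=52/87
t_q=25/4 → seg 2, τ=1/4; S=-3+52/87·τ+61/29·τ²+-61/87·τ³=-5067/1856

  seg 0: a=2 b=169/87 c=0 d=-37/261
  seg 1: a=4 b=-164/87 c=-37/29 d=98/261
  seg 2: a=-3 b=52/87 c=61/29 d=-61/87
S(25/4) = -5067/1856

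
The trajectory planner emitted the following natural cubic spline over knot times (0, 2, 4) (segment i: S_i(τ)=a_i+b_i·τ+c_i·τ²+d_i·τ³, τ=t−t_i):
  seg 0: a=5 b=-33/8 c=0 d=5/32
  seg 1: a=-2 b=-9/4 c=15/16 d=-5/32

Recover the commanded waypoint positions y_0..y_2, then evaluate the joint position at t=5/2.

y_0=5 y_1=-2 y_2=-4
S(5/2) = -745/256

y_0 = S_0(0) = a_0 = 5
y_1 = S_1(0) = a_1 = -2
y_2 = S_1(2) = -4
t_q=5/2 is in segment 1 (τ=1/2); S_1(τ)=-745/256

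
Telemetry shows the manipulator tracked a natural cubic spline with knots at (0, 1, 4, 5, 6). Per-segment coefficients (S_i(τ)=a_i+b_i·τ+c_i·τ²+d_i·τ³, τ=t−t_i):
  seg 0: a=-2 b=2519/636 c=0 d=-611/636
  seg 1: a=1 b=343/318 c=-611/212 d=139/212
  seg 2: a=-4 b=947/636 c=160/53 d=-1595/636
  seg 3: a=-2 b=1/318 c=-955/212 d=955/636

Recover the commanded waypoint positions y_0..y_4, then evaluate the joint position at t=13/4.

y_0 = S_0(0) = a_0 = -2
y_1 = S_1(0) = a_1 = 1
y_2 = S_2(0) = a_2 = -4
y_3 = S_3(0) = a_3 = -2
y_4 = S_3(1) = -5
t_q=13/4 is in segment 1 (τ=9/4); S_1(τ)=-50137/13568

y_0=-2 y_1=1 y_2=-4 y_3=-2 y_4=-5
S(13/4) = -50137/13568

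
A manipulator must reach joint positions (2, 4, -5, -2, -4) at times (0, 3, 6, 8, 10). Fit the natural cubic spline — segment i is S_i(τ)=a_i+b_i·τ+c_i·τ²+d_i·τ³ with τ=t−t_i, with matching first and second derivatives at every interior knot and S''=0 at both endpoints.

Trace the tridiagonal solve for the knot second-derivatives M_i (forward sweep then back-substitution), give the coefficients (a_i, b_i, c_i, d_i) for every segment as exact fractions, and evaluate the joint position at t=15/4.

Δ: Δ0=2/3, Δ1=-3, Δ2=3/2, Δ3=-1
row 1: diag=12, rhs=-22; c'=1/4, d'=-11/6
row 2: denom=10−3·1/4=37/4; d'=(27−3·-11/6)/(37/4)=130/37
row 3: denom=8−2·8/37=280/37; d'=(-15−2·130/37)/(280/37)=-163/56
back: M3=-163/56
back: M2=130/37−8/37·-163/56=29/7
back: M1=-11/6−1/4·29/7=-241/84
M: M0=0, M1=-241/84, M2=29/7, M3=-163/56, M4=0
seg 0: a=2, c=M0/2=0, d=(M1−M0)/(6·3)=-241/1512, b=Δ0−h0·(2M0+M1)/6=353/168
seg 1: a=4, c=M1/2=-241/168, d=(M2−M1)/(6·3)=589/1512, b=Δ1−h1·(2M1+M2)/6=-185/84
seg 2: a=-5, c=M2/2=29/14, d=(M3−M2)/(6·2)=-395/672, b=Δ2−h2·(2M2+M3)/6=-7/24
seg 3: a=-2, c=M3/2=-163/112, d=(M4−M3)/(6·2)=163/672, b=Δ3−h3·(2M3+M4)/6=79/84
t_q=15/4 → seg 1, τ=3/4; S=4+-185/84·τ+-241/168·τ²+589/1512·τ³=6113/3584

  seg 0: a=2 b=353/168 c=0 d=-241/1512
  seg 1: a=4 b=-185/84 c=-241/168 d=589/1512
  seg 2: a=-5 b=-7/24 c=29/14 d=-395/672
  seg 3: a=-2 b=79/84 c=-163/112 d=163/672
S(15/4) = 6113/3584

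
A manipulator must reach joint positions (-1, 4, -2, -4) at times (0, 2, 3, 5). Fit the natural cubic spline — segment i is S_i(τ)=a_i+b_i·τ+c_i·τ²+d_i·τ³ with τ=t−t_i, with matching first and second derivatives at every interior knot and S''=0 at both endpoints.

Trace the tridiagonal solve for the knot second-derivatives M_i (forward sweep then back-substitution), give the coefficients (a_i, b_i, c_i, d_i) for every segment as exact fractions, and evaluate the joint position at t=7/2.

  seg 0: a=-1 b=57/10 c=0 d=-4/5
  seg 1: a=4 b=-39/10 c=-24/5 d=27/10
  seg 2: a=-2 b=-27/5 c=33/10 d=-11/20
S(7/2) = -631/160

Δ: Δ0=5/2, Δ1=-6, Δ2=-1
row 1: diag=6, rhs=-51; c'=1/6, d'=-17/2
row 2: denom=6−1·1/6=35/6; d'=(30−1·-17/2)/(35/6)=33/5
back: M2=33/5
back: M1=-17/2−1/6·33/5=-48/5
M: M0=0, M1=-48/5, M2=33/5, M3=0
seg 0: a=-1, c=M0/2=0, d=(M1−M0)/(6·2)=-4/5, b=Δ0−h0·(2M0+M1)/6=57/10
seg 1: a=4, c=M1/2=-24/5, d=(M2−M1)/(6·1)=27/10, b=Δ1−h1·(2M1+M2)/6=-39/10
seg 2: a=-2, c=M2/2=33/10, d=(M3−M2)/(6·2)=-11/20, b=Δ2−h2·(2M2+M3)/6=-27/5
t_q=7/2 → seg 2, τ=1/2; S=-2+-27/5·τ+33/10·τ²+-11/20·τ³=-631/160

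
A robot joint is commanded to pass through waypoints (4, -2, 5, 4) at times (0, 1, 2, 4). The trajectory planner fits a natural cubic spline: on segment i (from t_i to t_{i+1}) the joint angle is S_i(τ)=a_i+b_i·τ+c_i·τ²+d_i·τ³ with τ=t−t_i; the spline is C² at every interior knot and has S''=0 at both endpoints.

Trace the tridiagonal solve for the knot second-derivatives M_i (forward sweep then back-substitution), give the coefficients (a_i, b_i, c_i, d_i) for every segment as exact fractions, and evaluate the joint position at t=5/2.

Δ: Δ0=-6, Δ1=7, Δ2=-1/2
row 1: diag=4, rhs=78; c'=1/4, d'=39/2
row 2: denom=6−1·1/4=23/4; d'=(-45−1·39/2)/(23/4)=-258/23
back: M2=-258/23
back: M1=39/2−1/4·-258/23=513/23
M: M0=0, M1=513/23, M2=-258/23, M3=0
seg 0: a=4, c=M0/2=0, d=(M1−M0)/(6·1)=171/46, b=Δ0−h0·(2M0+M1)/6=-447/46
seg 1: a=-2, c=M1/2=513/46, d=(M2−M1)/(6·1)=-257/46, b=Δ1−h1·(2M1+M2)/6=33/23
seg 2: a=5, c=M2/2=-129/23, d=(M3−M2)/(6·2)=43/46, b=Δ2−h2·(2M2+M3)/6=321/46
t_q=5/2 → seg 2, τ=1/2; S=5+321/46·τ+-129/23·τ²+43/46·τ³=2651/368

  seg 0: a=4 b=-447/46 c=0 d=171/46
  seg 1: a=-2 b=33/23 c=513/46 d=-257/46
  seg 2: a=5 b=321/46 c=-129/23 d=43/46
S(5/2) = 2651/368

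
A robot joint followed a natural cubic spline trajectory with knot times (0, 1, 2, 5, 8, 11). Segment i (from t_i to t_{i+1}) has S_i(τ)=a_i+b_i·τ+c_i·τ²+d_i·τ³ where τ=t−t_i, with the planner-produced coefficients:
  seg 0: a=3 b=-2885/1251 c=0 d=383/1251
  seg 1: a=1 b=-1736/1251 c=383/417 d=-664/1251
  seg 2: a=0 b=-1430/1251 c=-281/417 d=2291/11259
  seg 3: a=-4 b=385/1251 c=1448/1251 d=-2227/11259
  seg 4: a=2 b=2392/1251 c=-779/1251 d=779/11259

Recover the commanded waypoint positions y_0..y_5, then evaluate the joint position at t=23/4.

y_0 = S_0(0) = a_0 = 3
y_1 = S_1(0) = a_1 = 1
y_2 = S_2(0) = a_2 = 0
y_3 = S_3(0) = a_3 = -4
y_4 = S_4(0) = a_4 = 2
y_5 = S_4(3) = 4
t_q=23/4 is in segment 3 (τ=3/4); S_3(τ)=-28481/8896

y_0=3 y_1=1 y_2=0 y_3=-4 y_4=2 y_5=4
S(23/4) = -28481/8896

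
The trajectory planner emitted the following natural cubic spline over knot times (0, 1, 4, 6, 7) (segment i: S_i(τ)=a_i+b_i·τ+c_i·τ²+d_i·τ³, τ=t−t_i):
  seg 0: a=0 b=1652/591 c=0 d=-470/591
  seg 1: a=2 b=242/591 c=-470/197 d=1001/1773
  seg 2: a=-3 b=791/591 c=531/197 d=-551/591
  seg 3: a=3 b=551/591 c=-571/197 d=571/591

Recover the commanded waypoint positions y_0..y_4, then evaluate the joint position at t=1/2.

y_0 = S_0(0) = a_0 = 0
y_1 = S_1(0) = a_1 = 2
y_2 = S_2(0) = a_2 = -3
y_3 = S_3(0) = a_3 = 3
y_4 = S_3(1) = 2
t_q=1/2 is in segment 0 (τ=1/2); S_0(τ)=1023/788

y_0=0 y_1=2 y_2=-3 y_3=3 y_4=2
S(1/2) = 1023/788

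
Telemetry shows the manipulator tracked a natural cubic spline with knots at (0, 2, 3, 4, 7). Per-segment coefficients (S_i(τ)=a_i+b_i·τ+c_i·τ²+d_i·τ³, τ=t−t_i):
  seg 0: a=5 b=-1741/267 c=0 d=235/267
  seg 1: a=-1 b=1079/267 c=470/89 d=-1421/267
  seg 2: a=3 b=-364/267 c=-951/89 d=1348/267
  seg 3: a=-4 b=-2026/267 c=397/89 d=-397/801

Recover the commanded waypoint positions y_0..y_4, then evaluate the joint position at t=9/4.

y_0=5 y_1=-1 y_2=3 y_3=-4 y_4=0
S(9/4) = 1465/5696

y_0 = S_0(0) = a_0 = 5
y_1 = S_1(0) = a_1 = -1
y_2 = S_2(0) = a_2 = 3
y_3 = S_3(0) = a_3 = -4
y_4 = S_3(3) = 0
t_q=9/4 is in segment 1 (τ=1/4); S_1(τ)=1465/5696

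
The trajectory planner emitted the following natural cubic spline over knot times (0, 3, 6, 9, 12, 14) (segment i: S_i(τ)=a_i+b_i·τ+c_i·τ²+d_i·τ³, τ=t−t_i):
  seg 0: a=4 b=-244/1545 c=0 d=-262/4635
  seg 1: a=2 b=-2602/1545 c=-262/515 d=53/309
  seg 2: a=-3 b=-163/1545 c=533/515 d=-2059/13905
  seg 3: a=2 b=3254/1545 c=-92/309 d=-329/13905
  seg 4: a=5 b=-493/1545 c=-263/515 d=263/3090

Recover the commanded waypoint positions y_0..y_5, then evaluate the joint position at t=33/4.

y_0 = S_0(0) = a_0 = 4
y_1 = S_1(0) = a_1 = 2
y_2 = S_2(0) = a_2 = -3
y_3 = S_3(0) = a_3 = 2
y_4 = S_4(0) = a_4 = 5
y_5 = S_4(2) = 3
t_q=33/4 is in segment 2 (τ=9/4); S_2(τ)=2079/6592

y_0=4 y_1=2 y_2=-3 y_3=2 y_4=5 y_5=3
S(33/4) = 2079/6592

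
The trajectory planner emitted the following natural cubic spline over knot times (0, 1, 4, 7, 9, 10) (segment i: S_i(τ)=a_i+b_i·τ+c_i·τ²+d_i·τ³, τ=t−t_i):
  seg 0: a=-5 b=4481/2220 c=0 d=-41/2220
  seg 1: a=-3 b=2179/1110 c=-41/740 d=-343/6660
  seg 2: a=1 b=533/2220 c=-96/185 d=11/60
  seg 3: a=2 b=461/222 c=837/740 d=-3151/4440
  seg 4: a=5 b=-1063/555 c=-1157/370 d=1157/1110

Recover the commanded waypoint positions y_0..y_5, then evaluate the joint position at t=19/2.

y_0 = S_0(0) = a_0 = -5
y_1 = S_1(0) = a_1 = -3
y_2 = S_2(0) = a_2 = 1
y_3 = S_3(0) = a_3 = 2
y_4 = S_4(0) = a_4 = 5
y_5 = S_4(1) = 1
t_q=19/2 is in segment 4 (τ=1/2); S_4(τ)=10037/2960

y_0=-5 y_1=-3 y_2=1 y_3=2 y_4=5 y_5=1
S(19/2) = 10037/2960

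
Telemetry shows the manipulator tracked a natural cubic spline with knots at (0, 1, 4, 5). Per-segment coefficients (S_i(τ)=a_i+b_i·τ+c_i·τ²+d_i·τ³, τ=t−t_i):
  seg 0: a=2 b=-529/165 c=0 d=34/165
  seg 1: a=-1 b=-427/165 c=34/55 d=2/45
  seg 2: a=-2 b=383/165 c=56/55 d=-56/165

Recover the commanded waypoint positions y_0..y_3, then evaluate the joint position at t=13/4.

y_0 = S_0(0) = a_0 = 2
y_1 = S_1(0) = a_1 = -1
y_2 = S_2(0) = a_2 = -2
y_3 = S_2(1) = 1
t_q=13/4 is in segment 1 (τ=9/4); S_1(τ)=-5609/1760

y_0=2 y_1=-1 y_2=-2 y_3=1
S(13/4) = -5609/1760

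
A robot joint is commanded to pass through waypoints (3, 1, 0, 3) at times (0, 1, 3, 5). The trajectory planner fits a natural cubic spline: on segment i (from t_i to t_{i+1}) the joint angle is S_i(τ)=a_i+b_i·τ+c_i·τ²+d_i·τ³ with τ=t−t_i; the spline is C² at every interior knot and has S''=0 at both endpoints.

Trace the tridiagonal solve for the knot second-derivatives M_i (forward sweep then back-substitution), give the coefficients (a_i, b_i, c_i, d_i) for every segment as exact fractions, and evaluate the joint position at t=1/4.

  seg 0: a=3 b=-24/11 c=0 d=2/11
  seg 1: a=1 b=-18/11 c=6/11 d=1/88
  seg 2: a=0 b=15/22 c=27/44 d=-9/88
S(1/4) = 865/352

Δ: Δ0=-2, Δ1=-1/2, Δ2=3/2
row 1: diag=6, rhs=9; c'=1/3, d'=3/2
row 2: denom=8−2·1/3=22/3; d'=(12−2·3/2)/(22/3)=27/22
back: M2=27/22
back: M1=3/2−1/3·27/22=12/11
M: M0=0, M1=12/11, M2=27/22, M3=0
seg 0: a=3, c=M0/2=0, d=(M1−M0)/(6·1)=2/11, b=Δ0−h0·(2M0+M1)/6=-24/11
seg 1: a=1, c=M1/2=6/11, d=(M2−M1)/(6·2)=1/88, b=Δ1−h1·(2M1+M2)/6=-18/11
seg 2: a=0, c=M2/2=27/44, d=(M3−M2)/(6·2)=-9/88, b=Δ2−h2·(2M2+M3)/6=15/22
t_q=1/4 → seg 0, τ=1/4; S=3+-24/11·τ+0·τ²+2/11·τ³=865/352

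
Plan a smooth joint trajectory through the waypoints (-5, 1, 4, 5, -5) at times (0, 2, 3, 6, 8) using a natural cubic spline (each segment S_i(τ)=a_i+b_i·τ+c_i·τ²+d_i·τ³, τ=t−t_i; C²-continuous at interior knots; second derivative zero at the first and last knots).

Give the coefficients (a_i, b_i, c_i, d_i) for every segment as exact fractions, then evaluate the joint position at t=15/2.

Δ: Δ0=3, Δ1=3, Δ2=1/3, Δ3=-5
row 1: diag=6, rhs=0; c'=1/6, d'=0
row 2: denom=8−1·1/6=47/6; d'=(-16−1·0)/(47/6)=-96/47
row 3: denom=10−3·18/47=416/47; d'=(-32−3·-96/47)/(416/47)=-38/13
back: M3=-38/13
back: M2=-96/47−18/47·-38/13=-12/13
back: M1=0−1/6·-12/13=2/13
M: M0=0, M1=2/13, M2=-12/13, M3=-38/13, M4=0
seg 0: a=-5, c=M0/2=0, d=(M1−M0)/(6·2)=1/78, b=Δ0−h0·(2M0+M1)/6=115/39
seg 1: a=1, c=M1/2=1/13, d=(M2−M1)/(6·1)=-7/39, b=Δ1−h1·(2M1+M2)/6=121/39
seg 2: a=4, c=M2/2=-6/13, d=(M3−M2)/(6·3)=-1/9, b=Δ2−h2·(2M2+M3)/6=106/39
seg 3: a=5, c=M3/2=-19/13, d=(M4−M3)/(6·2)=19/78, b=Δ3−h3·(2M3+M4)/6=-119/39
t_q=15/2 → seg 3, τ=3/2; S=5+-119/39·τ+-19/13·τ²+19/78·τ³=-425/208

  seg 0: a=-5 b=115/39 c=0 d=1/78
  seg 1: a=1 b=121/39 c=1/13 d=-7/39
  seg 2: a=4 b=106/39 c=-6/13 d=-1/9
  seg 3: a=5 b=-119/39 c=-19/13 d=19/78
S(15/2) = -425/208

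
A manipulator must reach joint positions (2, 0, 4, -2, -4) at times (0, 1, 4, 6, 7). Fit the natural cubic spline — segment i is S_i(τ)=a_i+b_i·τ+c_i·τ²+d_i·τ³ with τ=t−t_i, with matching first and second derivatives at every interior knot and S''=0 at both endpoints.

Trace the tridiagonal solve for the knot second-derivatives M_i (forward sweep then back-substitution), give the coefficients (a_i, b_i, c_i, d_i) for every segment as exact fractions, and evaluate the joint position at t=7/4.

Δ: Δ0=-2, Δ1=4/3, Δ2=-3, Δ3=-2
row 1: diag=8, rhs=20; c'=3/8, d'=5/2
row 2: denom=10−3·3/8=71/8; d'=(-26−3·5/2)/(71/8)=-268/71
row 3: denom=6−2·16/71=394/71; d'=(6−2·-268/71)/(394/71)=481/197
back: M3=481/197
back: M2=-268/71−16/71·481/197=-852/197
back: M1=5/2−3/8·-852/197=812/197
M: M0=0, M1=812/197, M2=-852/197, M3=481/197, M4=0
seg 0: a=2, c=M0/2=0, d=(M1−M0)/(6·1)=406/591, b=Δ0−h0·(2M0+M1)/6=-1588/591
seg 1: a=0, c=M1/2=406/197, d=(M2−M1)/(6·3)=-832/1773, b=Δ1−h1·(2M1+M2)/6=-370/591
seg 2: a=4, c=M2/2=-426/197, d=(M3−M2)/(6·2)=1333/2364, b=Δ2−h2·(2M2+M3)/6=-550/591
seg 3: a=-2, c=M3/2=481/394, d=(M4−M3)/(6·1)=-481/1182, b=Δ3−h3·(2M3+M4)/6=-1663/591
t_q=7/4 → seg 1, τ=3/4; S=0+-370/591·τ+406/197·τ²+-832/1773·τ³=775/1576

  seg 0: a=2 b=-1588/591 c=0 d=406/591
  seg 1: a=0 b=-370/591 c=406/197 d=-832/1773
  seg 2: a=4 b=-550/591 c=-426/197 d=1333/2364
  seg 3: a=-2 b=-1663/591 c=481/394 d=-481/1182
S(7/4) = 775/1576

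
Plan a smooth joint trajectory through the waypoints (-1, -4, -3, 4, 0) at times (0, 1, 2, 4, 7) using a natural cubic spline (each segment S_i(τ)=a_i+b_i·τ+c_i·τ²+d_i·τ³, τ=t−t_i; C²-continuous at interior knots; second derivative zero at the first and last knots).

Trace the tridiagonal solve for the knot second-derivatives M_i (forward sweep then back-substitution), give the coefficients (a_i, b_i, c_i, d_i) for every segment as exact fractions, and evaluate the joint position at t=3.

  seg 0: a=-1 b=-1247/321 c=0 d=284/321
  seg 1: a=-4 b=-395/321 c=284/107 d=-136/321
  seg 2: a=-3 b=901/321 c=148/107 d=-1331/2568
  seg 3: a=4 b=1361/642 c=-739/428 d=739/3852
S(3) = 575/856

Δ: Δ0=-3, Δ1=1, Δ2=7/2, Δ3=-4/3
row 1: diag=4, rhs=24; c'=1/4, d'=6
row 2: denom=6−1·1/4=23/4; d'=(15−1·6)/(23/4)=36/23
row 3: denom=10−2·8/23=214/23; d'=(-29−2·36/23)/(214/23)=-739/214
back: M3=-739/214
back: M2=36/23−8/23·-739/214=296/107
back: M1=6−1/4·296/107=568/107
M: M0=0, M1=568/107, M2=296/107, M3=-739/214, M4=0
seg 0: a=-1, c=M0/2=0, d=(M1−M0)/(6·1)=284/321, b=Δ0−h0·(2M0+M1)/6=-1247/321
seg 1: a=-4, c=M1/2=284/107, d=(M2−M1)/(6·1)=-136/321, b=Δ1−h1·(2M1+M2)/6=-395/321
seg 2: a=-3, c=M2/2=148/107, d=(M3−M2)/(6·2)=-1331/2568, b=Δ2−h2·(2M2+M3)/6=901/321
seg 3: a=4, c=M3/2=-739/428, d=(M4−M3)/(6·3)=739/3852, b=Δ3−h3·(2M3+M4)/6=1361/642
t_q=3 → seg 2, τ=1; S=-3+901/321·τ+148/107·τ²+-1331/2568·τ³=575/856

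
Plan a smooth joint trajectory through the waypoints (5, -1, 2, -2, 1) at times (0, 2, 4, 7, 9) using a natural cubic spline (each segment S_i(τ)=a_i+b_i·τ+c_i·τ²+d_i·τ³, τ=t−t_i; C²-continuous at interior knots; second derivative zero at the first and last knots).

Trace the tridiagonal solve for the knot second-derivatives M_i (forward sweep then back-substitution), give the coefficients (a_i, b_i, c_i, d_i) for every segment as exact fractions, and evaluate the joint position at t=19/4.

Δ: Δ0=-3, Δ1=3/2, Δ2=-4/3, Δ3=3/2
row 1: diag=8, rhs=27; c'=1/4, d'=27/8
row 2: denom=10−2·1/4=19/2; d'=(-17−2·27/8)/(19/2)=-5/2
row 3: denom=10−3·6/19=172/19; d'=(17−3·-5/2)/(172/19)=931/344
back: M3=931/344
back: M2=-5/2−6/19·931/344=-577/172
back: M1=27/8−1/4·-577/172=2899/688
M: M0=0, M1=2899/688, M2=-577/172, M3=931/344, M4=0
seg 0: a=5, c=M0/2=0, d=(M1−M0)/(6·2)=2899/8256, b=Δ0−h0·(2M0+M1)/6=-9091/2064
seg 1: a=-1, c=M1/2=2899/1376, d=(M2−M1)/(6·2)=-5207/8256, b=Δ1−h1·(2M1+M2)/6=-197/1032
seg 2: a=2, c=M2/2=-577/344, d=(M3−M2)/(6·3)=695/2064, b=Δ2−h2·(2M2+M3)/6=1379/2064
seg 3: a=-2, c=M3/2=931/688, d=(M4−M3)/(6·2)=-931/4128, b=Δ3−h3·(2M3+M4)/6=-157/516
t_q=19/4 → seg 2, τ=3/4; S=2+1379/2064·τ+-577/344·τ²+695/2064·τ³=74839/44032

  seg 0: a=5 b=-9091/2064 c=0 d=2899/8256
  seg 1: a=-1 b=-197/1032 c=2899/1376 d=-5207/8256
  seg 2: a=2 b=1379/2064 c=-577/344 d=695/2064
  seg 3: a=-2 b=-157/516 c=931/688 d=-931/4128
S(19/4) = 74839/44032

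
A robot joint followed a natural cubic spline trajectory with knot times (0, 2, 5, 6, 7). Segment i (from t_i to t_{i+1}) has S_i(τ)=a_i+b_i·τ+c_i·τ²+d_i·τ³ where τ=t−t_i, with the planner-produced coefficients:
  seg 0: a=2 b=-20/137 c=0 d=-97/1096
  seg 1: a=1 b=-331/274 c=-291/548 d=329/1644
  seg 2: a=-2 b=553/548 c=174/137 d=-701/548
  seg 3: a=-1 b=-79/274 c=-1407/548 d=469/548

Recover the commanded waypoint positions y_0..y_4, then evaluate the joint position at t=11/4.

y_0 = S_0(0) = a_0 = 2
y_1 = S_1(0) = a_1 = 1
y_2 = S_2(0) = a_2 = -2
y_3 = S_3(0) = a_3 = -1
y_4 = S_3(1) = -3
t_q=11/4 is in segment 1 (τ=3/4); S_1(τ)=-4219/35072

y_0=2 y_1=1 y_2=-2 y_3=-1 y_4=-3
S(11/4) = -4219/35072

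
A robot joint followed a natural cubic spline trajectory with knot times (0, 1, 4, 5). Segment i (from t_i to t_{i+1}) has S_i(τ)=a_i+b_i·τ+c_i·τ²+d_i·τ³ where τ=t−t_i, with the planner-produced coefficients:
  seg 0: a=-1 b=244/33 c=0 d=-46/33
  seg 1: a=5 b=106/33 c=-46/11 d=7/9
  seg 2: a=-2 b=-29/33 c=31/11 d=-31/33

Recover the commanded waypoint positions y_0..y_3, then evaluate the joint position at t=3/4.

y_0 = S_0(0) = a_0 = -1
y_1 = S_1(0) = a_1 = 5
y_2 = S_2(0) = a_2 = -2
y_3 = S_2(1) = -1
t_q=3/4 is in segment 0 (τ=3/4); S_0(τ)=1393/352

y_0=-1 y_1=5 y_2=-2 y_3=-1
S(3/4) = 1393/352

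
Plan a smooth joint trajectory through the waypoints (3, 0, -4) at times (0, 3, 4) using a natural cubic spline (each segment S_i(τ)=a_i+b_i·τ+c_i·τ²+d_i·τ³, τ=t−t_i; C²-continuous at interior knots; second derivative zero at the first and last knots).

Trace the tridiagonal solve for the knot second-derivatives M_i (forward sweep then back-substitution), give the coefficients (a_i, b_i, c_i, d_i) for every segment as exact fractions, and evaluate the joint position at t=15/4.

  seg 0: a=3 b=1/8 c=0 d=-1/8
  seg 1: a=0 b=-13/4 c=-9/8 d=3/8
S(15/4) = -1491/512

Δ: Δ0=-1, Δ1=-4
row 1: diag=8, rhs=-18; c'=1/8, d'=-9/4
back: M1=-9/4
M: M0=0, M1=-9/4, M2=0
seg 0: a=3, c=M0/2=0, d=(M1−M0)/(6·3)=-1/8, b=Δ0−h0·(2M0+M1)/6=1/8
seg 1: a=0, c=M1/2=-9/8, d=(M2−M1)/(6·1)=3/8, b=Δ1−h1·(2M1+M2)/6=-13/4
t_q=15/4 → seg 1, τ=3/4; S=0+-13/4·τ+-9/8·τ²+3/8·τ³=-1491/512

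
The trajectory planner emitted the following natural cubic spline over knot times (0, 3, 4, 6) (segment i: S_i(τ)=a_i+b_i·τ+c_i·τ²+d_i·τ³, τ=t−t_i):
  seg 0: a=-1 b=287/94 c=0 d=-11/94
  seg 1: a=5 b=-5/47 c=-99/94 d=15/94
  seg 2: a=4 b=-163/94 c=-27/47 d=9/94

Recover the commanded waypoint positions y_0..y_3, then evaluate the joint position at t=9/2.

y_0=-1 y_1=5 y_2=4 y_3=-1
S(9/2) = 2257/752

y_0 = S_0(0) = a_0 = -1
y_1 = S_1(0) = a_1 = 5
y_2 = S_2(0) = a_2 = 4
y_3 = S_2(2) = -1
t_q=9/2 is in segment 2 (τ=1/2); S_2(τ)=2257/752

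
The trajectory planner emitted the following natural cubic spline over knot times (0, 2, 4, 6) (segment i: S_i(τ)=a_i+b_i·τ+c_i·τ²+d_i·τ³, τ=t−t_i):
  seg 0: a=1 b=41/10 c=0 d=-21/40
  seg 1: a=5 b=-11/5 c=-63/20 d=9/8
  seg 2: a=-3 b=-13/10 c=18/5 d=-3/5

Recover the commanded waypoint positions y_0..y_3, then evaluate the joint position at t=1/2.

y_0 = S_0(0) = a_0 = 1
y_1 = S_1(0) = a_1 = 5
y_2 = S_2(0) = a_2 = -3
y_3 = S_2(2) = 4
t_q=1/2 is in segment 0 (τ=1/2); S_0(τ)=191/64

y_0=1 y_1=5 y_2=-3 y_3=4
S(1/2) = 191/64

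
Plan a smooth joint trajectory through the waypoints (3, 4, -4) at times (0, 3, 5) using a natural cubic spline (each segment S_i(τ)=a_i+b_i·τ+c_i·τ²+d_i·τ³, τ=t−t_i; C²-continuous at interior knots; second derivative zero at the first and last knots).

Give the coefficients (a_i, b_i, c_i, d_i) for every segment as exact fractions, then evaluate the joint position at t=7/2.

Δ: Δ0=1/3, Δ1=-4
row 1: diag=10, rhs=-26; c'=1/5, d'=-13/5
back: M1=-13/5
M: M0=0, M1=-13/5, M2=0
seg 0: a=3, c=M0/2=0, d=(M1−M0)/(6·3)=-13/90, b=Δ0−h0·(2M0+M1)/6=49/30
seg 1: a=4, c=M1/2=-13/10, d=(M2−M1)/(6·2)=13/60, b=Δ1−h1·(2M1+M2)/6=-34/15
t_q=7/2 → seg 1, τ=1/2; S=4+-34/15·τ+-13/10·τ²+13/60·τ³=411/160

  seg 0: a=3 b=49/30 c=0 d=-13/90
  seg 1: a=4 b=-34/15 c=-13/10 d=13/60
S(7/2) = 411/160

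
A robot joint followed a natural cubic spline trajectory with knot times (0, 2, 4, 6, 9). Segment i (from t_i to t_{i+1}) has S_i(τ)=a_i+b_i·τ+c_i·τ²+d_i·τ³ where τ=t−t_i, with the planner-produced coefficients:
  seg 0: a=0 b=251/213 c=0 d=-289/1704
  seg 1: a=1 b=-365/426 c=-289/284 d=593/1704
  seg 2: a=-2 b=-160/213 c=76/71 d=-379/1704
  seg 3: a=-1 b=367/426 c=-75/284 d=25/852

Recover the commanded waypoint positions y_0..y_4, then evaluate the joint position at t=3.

y_0 = S_0(0) = a_0 = 0
y_1 = S_1(0) = a_1 = 1
y_2 = S_2(0) = a_2 = -2
y_3 = S_3(0) = a_3 = -1
y_4 = S_3(3) = 0
t_q=3 is in segment 1 (τ=1); S_1(τ)=-299/568

y_0=0 y_1=1 y_2=-2 y_3=-1 y_4=0
S(3) = -299/568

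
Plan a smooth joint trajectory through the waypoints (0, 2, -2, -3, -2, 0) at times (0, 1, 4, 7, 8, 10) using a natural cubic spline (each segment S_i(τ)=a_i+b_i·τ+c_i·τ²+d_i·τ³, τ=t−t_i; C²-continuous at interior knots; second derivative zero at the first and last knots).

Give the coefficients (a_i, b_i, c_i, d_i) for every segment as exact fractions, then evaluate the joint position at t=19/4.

  seg 0: a=0 b=9083/3657 c=0 d=-1769/3657
  seg 1: a=2 b=3776/3657 c=-1769/1219 d=2423/10971
  seg 2: a=-2 b=-6259/3657 c=654/1219 d=-94/3657
  seg 3: a=-3 b=2975/3657 c=372/1219 d=-434/3657
  seg 4: a=-2 b=3905/3657 c=-62/1219 d=31/3657
S(19/4) = -116739/39008

Δ: Δ0=2, Δ1=-4/3, Δ2=-1/3, Δ3=1, Δ4=1
row 1: diag=8, rhs=-20; c'=3/8, d'=-5/2
row 2: denom=12−3·3/8=87/8; d'=(6−3·-5/2)/(87/8)=36/29
row 3: denom=8−3·8/29=208/29; d'=(8−3·36/29)/(208/29)=31/52
row 4: denom=6−1·29/208=1219/208; d'=(0−1·31/52)/(1219/208)=-124/1219
back: M4=-124/1219
back: M3=31/52−29/208·-124/1219=744/1219
back: M2=36/29−8/29·744/1219=1308/1219
back: M1=-5/2−3/8·1308/1219=-3538/1219
M: M0=0, M1=-3538/1219, M2=1308/1219, M3=744/1219, M4=-124/1219, M5=0
seg 0: a=0, c=M0/2=0, d=(M1−M0)/(6·1)=-1769/3657, b=Δ0−h0·(2M0+M1)/6=9083/3657
seg 1: a=2, c=M1/2=-1769/1219, d=(M2−M1)/(6·3)=2423/10971, b=Δ1−h1·(2M1+M2)/6=3776/3657
seg 2: a=-2, c=M2/2=654/1219, d=(M3−M2)/(6·3)=-94/3657, b=Δ2−h2·(2M2+M3)/6=-6259/3657
seg 3: a=-3, c=M3/2=372/1219, d=(M4−M3)/(6·1)=-434/3657, b=Δ3−h3·(2M3+M4)/6=2975/3657
seg 4: a=-2, c=M4/2=-62/1219, d=(M5−M4)/(6·2)=31/3657, b=Δ4−h4·(2M4+M5)/6=3905/3657
t_q=19/4 → seg 2, τ=3/4; S=-2+-6259/3657·τ+654/1219·τ²+-94/3657·τ³=-116739/39008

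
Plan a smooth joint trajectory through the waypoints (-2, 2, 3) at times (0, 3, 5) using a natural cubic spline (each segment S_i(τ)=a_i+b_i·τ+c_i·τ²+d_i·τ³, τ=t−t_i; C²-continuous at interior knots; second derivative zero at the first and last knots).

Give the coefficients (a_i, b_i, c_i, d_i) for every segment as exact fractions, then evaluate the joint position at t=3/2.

Δ: Δ0=4/3, Δ1=1/2
row 1: diag=10, rhs=-5; c'=1/5, d'=-1/2
back: M1=-1/2
M: M0=0, M1=-1/2, M2=0
seg 0: a=-2, c=M0/2=0, d=(M1−M0)/(6·3)=-1/36, b=Δ0−h0·(2M0+M1)/6=19/12
seg 1: a=2, c=M1/2=-1/4, d=(M2−M1)/(6·2)=1/24, b=Δ1−h1·(2M1+M2)/6=5/6
t_q=3/2 → seg 0, τ=3/2; S=-2+19/12·τ+0·τ²+-1/36·τ³=9/32

  seg 0: a=-2 b=19/12 c=0 d=-1/36
  seg 1: a=2 b=5/6 c=-1/4 d=1/24
S(3/2) = 9/32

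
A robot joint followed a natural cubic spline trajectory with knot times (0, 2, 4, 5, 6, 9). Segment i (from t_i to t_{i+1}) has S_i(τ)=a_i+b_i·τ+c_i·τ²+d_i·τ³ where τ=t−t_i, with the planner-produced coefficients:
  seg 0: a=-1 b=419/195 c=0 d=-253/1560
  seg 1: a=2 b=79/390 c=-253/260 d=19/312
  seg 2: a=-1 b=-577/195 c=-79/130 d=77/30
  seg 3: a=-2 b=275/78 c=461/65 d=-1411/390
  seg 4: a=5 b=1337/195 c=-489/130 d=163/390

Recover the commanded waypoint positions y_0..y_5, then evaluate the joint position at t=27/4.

y_0 = S_0(0) = a_0 = -1
y_1 = S_1(0) = a_1 = 2
y_2 = S_2(0) = a_2 = -1
y_3 = S_3(0) = a_3 = -2
y_4 = S_4(0) = a_4 = 5
y_5 = S_4(3) = 3
t_q=27/4 is in segment 4 (τ=3/4); S_4(τ)=68247/8320

y_0=-1 y_1=2 y_2=-1 y_3=-2 y_4=5 y_5=3
S(27/4) = 68247/8320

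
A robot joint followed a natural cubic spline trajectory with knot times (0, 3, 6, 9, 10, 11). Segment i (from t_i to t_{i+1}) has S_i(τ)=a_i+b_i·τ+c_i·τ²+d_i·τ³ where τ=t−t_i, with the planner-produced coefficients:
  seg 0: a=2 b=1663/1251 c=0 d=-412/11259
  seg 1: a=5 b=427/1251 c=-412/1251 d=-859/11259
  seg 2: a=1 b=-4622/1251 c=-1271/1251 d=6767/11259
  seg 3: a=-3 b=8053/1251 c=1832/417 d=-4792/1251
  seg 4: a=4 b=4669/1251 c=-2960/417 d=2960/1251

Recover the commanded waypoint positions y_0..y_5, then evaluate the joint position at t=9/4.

y_0 = S_0(0) = a_0 = 2
y_1 = S_1(0) = a_1 = 5
y_2 = S_2(0) = a_2 = 1
y_3 = S_3(0) = a_3 = -3
y_4 = S_4(0) = a_4 = 4
y_5 = S_4(1) = 3
t_q=9/4 is in segment 0 (τ=9/4); S_0(τ)=10173/2224

y_0=2 y_1=5 y_2=1 y_3=-3 y_4=4 y_5=3
S(9/4) = 10173/2224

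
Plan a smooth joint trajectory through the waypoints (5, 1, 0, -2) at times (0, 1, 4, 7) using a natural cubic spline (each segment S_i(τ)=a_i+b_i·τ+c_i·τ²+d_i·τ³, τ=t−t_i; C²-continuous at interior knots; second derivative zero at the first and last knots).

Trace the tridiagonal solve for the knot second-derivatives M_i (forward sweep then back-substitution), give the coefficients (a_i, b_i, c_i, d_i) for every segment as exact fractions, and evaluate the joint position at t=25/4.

  seg 0: a=5 b=-131/29 c=0 d=15/29
  seg 1: a=1 b=-86/29 c=45/29 d=-176/783
  seg 2: a=0 b=8/29 c=-41/87 d=41/783
S(25/4) = -2169/1856

Δ: Δ0=-4, Δ1=-1/3, Δ2=-2/3
row 1: diag=8, rhs=22; c'=3/8, d'=11/4
row 2: denom=12−3·3/8=87/8; d'=(-2−3·11/4)/(87/8)=-82/87
back: M2=-82/87
back: M1=11/4−3/8·-82/87=90/29
M: M0=0, M1=90/29, M2=-82/87, M3=0
seg 0: a=5, c=M0/2=0, d=(M1−M0)/(6·1)=15/29, b=Δ0−h0·(2M0+M1)/6=-131/29
seg 1: a=1, c=M1/2=45/29, d=(M2−M1)/(6·3)=-176/783, b=Δ1−h1·(2M1+M2)/6=-86/29
seg 2: a=0, c=M2/2=-41/87, d=(M3−M2)/(6·3)=41/783, b=Δ2−h2·(2M2+M3)/6=8/29
t_q=25/4 → seg 2, τ=9/4; S=0+8/29·τ+-41/87·τ²+41/783·τ³=-2169/1856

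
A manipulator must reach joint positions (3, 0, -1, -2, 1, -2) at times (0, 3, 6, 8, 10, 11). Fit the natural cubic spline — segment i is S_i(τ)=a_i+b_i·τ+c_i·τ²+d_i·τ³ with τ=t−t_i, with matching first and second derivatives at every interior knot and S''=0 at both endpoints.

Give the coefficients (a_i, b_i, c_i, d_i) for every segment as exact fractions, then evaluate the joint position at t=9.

  seg 0: a=3 b=-1468/1149 c=0 d=319/10341
  seg 1: a=0 b=-511/1149 c=319/1149 d=-829/10341
  seg 2: a=-1 b=-1084/1149 c=-170/383 d=3059/9192
  seg 3: a=-2 b=2929/2298 c=2379/1532 d=-6619/9192
  seg 4: a=1 b=-1327/1149 c=-1060/383 d=1060/1149
S(9) = 329/3064

Δ: Δ0=-1, Δ1=-1/3, Δ2=-1/2, Δ3=3/2, Δ4=-3
row 1: diag=12, rhs=4; c'=1/4, d'=1/3
row 2: denom=10−3·1/4=37/4; d'=(-1−3·1/3)/(37/4)=-8/37
row 3: denom=8−2·8/37=280/37; d'=(12−2·-8/37)/(280/37)=23/14
row 4: denom=6−2·37/140=383/70; d'=(-27−2·23/14)/(383/70)=-2120/383
back: M4=-2120/383
back: M3=23/14−37/140·-2120/383=2379/766
back: M2=-8/37−8/37·2379/766=-340/383
back: M1=1/3−1/4·-340/383=638/1149
M: M0=0, M1=638/1149, M2=-340/383, M3=2379/766, M4=-2120/383, M5=0
seg 0: a=3, c=M0/2=0, d=(M1−M0)/(6·3)=319/10341, b=Δ0−h0·(2M0+M1)/6=-1468/1149
seg 1: a=0, c=M1/2=319/1149, d=(M2−M1)/(6·3)=-829/10341, b=Δ1−h1·(2M1+M2)/6=-511/1149
seg 2: a=-1, c=M2/2=-170/383, d=(M3−M2)/(6·2)=3059/9192, b=Δ2−h2·(2M2+M3)/6=-1084/1149
seg 3: a=-2, c=M3/2=2379/1532, d=(M4−M3)/(6·2)=-6619/9192, b=Δ3−h3·(2M3+M4)/6=2929/2298
seg 4: a=1, c=M4/2=-1060/383, d=(M5−M4)/(6·1)=1060/1149, b=Δ4−h4·(2M4+M5)/6=-1327/1149
t_q=9 → seg 3, τ=1; S=-2+2929/2298·τ+2379/1532·τ²+-6619/9192·τ³=329/3064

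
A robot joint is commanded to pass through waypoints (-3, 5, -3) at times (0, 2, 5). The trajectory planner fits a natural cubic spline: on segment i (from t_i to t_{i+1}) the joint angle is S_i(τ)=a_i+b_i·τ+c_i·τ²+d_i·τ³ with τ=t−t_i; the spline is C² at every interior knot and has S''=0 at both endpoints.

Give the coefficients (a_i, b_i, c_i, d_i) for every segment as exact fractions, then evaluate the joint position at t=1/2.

  seg 0: a=-3 b=16/3 c=0 d=-1/3
  seg 1: a=5 b=4/3 c=-2 d=2/9
S(1/2) = -3/8

Δ: Δ0=4, Δ1=-8/3
row 1: diag=10, rhs=-40; c'=3/10, d'=-4
back: M1=-4
M: M0=0, M1=-4, M2=0
seg 0: a=-3, c=M0/2=0, d=(M1−M0)/(6·2)=-1/3, b=Δ0−h0·(2M0+M1)/6=16/3
seg 1: a=5, c=M1/2=-2, d=(M2−M1)/(6·3)=2/9, b=Δ1−h1·(2M1+M2)/6=4/3
t_q=1/2 → seg 0, τ=1/2; S=-3+16/3·τ+0·τ²+-1/3·τ³=-3/8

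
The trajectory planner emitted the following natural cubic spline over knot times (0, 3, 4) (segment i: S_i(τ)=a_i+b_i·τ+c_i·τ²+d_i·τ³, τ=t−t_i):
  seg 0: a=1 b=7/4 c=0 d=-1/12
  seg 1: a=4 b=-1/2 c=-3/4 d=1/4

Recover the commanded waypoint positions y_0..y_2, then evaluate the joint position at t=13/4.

y_0=1 y_1=4 y_2=3
S(13/4) = 981/256

y_0 = S_0(0) = a_0 = 1
y_1 = S_1(0) = a_1 = 4
y_2 = S_1(1) = 3
t_q=13/4 is in segment 1 (τ=1/4); S_1(τ)=981/256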